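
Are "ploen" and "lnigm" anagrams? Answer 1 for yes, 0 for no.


Strings: "ploen", "lnigm"
Sorted first:  elnop
Sorted second: gilmn
Differ at position 0: 'e' vs 'g' => not anagrams

0


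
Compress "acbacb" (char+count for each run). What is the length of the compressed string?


Input: acbacb
Runs:
  'a' x 1 => "a1"
  'c' x 1 => "c1"
  'b' x 1 => "b1"
  'a' x 1 => "a1"
  'c' x 1 => "c1"
  'b' x 1 => "b1"
Compressed: "a1c1b1a1c1b1"
Compressed length: 12

12


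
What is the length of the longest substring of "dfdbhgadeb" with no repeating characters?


Input: "dfdbhgadeb"
Sliding window (track last position of each char):
  Position 0 ('d'): window [0,0] length 1 -- new best
  Position 1 ('f'): window [0,1] length 2 -- new best
  Position 2 ('d'): repeat (last at 0), move window start to 1
  Position 2 ('d'): window [1,2] length 2
  Position 3 ('b'): window [1,3] length 3 -- new best
  Position 4 ('h'): window [1,4] length 4 -- new best
  Position 5 ('g'): window [1,5] length 5 -- new best
  Position 6 ('a'): window [1,6] length 6 -- new best
  Position 7 ('d'): repeat (last at 2), move window start to 3
  Position 7 ('d'): window [3,7] length 5
  Position 8 ('e'): window [3,8] length 6
  Position 9 ('b'): repeat (last at 3), move window start to 4
  Position 9 ('b'): window [4,9] length 6
Longest substring with no repeats: "fdbhga" with length 6

6


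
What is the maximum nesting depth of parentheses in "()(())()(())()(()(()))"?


Input: "()(())()(())()(()(()))"
Tracking depth:
  Position 0 '(': depth becomes 1
  Position 1 ')': depth becomes 0
  Position 2 '(': depth becomes 1
  Position 3 '(': depth becomes 2
  Position 4 ')': depth becomes 1
  Position 5 ')': depth becomes 0
  Position 6 '(': depth becomes 1
  Position 7 ')': depth becomes 0
  Position 8 '(': depth becomes 1
  Position 9 '(': depth becomes 2
  Position 10 ')': depth becomes 1
  Position 11 ')': depth becomes 0
  Position 12 '(': depth becomes 1
  Position 13 ')': depth becomes 0
  Position 14 '(': depth becomes 1
  Position 15 '(': depth becomes 2
  Position 16 ')': depth becomes 1
  Position 17 '(': depth becomes 2
  Position 18 '(': depth becomes 3
  Position 19 ')': depth becomes 2
  Position 20 ')': depth becomes 1
  Position 21 ')': depth becomes 0
Maximum depth reached: 3

3


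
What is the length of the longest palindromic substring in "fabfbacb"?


Input: "fabfbacb"
Checking substrings for palindromes:
  [1:6] "abfba" (len 5) => palindrome
  [2:5] "bfb" (len 3) => palindrome
Longest palindromic substring: "abfba" with length 5

5


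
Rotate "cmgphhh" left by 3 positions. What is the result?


Input: "cmgphhh", rotate left by 3
First 3 characters: "cmg"
Remaining characters: "phhh"
Concatenate remaining + first: "phhh" + "cmg" = "phhhcmg"

phhhcmg


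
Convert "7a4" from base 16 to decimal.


Input: "7a4" in base 16
Positional expansion:
  Digit '7' (value 7) x 16^2 = 1792
  Digit 'a' (value 10) x 16^1 = 160
  Digit '4' (value 4) x 16^0 = 4
Sum = 1956

1956


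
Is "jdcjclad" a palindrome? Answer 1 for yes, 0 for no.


Input: jdcjclad
Reversed: dalcjcdj
  Compare pos 0 ('j') with pos 7 ('d'): MISMATCH
  Compare pos 1 ('d') with pos 6 ('a'): MISMATCH
  Compare pos 2 ('c') with pos 5 ('l'): MISMATCH
  Compare pos 3 ('j') with pos 4 ('c'): MISMATCH
Result: not a palindrome

0


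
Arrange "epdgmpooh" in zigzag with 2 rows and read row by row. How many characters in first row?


Zigzag "epdgmpooh" into 2 rows:
Placing characters:
  'e' => row 0
  'p' => row 1
  'd' => row 0
  'g' => row 1
  'm' => row 0
  'p' => row 1
  'o' => row 0
  'o' => row 1
  'h' => row 0
Rows:
  Row 0: "edmoh"
  Row 1: "pgpo"
First row length: 5

5


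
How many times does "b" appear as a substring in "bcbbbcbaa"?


Searching for "b" in "bcbbbcbaa"
Scanning each position:
  Position 0: "b" => MATCH
  Position 1: "c" => no
  Position 2: "b" => MATCH
  Position 3: "b" => MATCH
  Position 4: "b" => MATCH
  Position 5: "c" => no
  Position 6: "b" => MATCH
  Position 7: "a" => no
  Position 8: "a" => no
Total occurrences: 5

5


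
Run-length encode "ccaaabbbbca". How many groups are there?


Input: ccaaabbbbca
Scanning for consecutive runs:
  Group 1: 'c' x 2 (positions 0-1)
  Group 2: 'a' x 3 (positions 2-4)
  Group 3: 'b' x 4 (positions 5-8)
  Group 4: 'c' x 1 (positions 9-9)
  Group 5: 'a' x 1 (positions 10-10)
Total groups: 5

5


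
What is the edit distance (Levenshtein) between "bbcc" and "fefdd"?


Computing edit distance: "bbcc" -> "fefdd"
DP table:
           f    e    f    d    d
      0    1    2    3    4    5
  b   1    1    2    3    4    5
  b   2    2    2    3    4    5
  c   3    3    3    3    4    5
  c   4    4    4    4    4    5
Edit distance = dp[4][5] = 5

5


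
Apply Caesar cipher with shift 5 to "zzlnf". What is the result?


Caesar cipher: shift "zzlnf" by 5
  'z' (pos 25) + 5 = pos 4 = 'e'
  'z' (pos 25) + 5 = pos 4 = 'e'
  'l' (pos 11) + 5 = pos 16 = 'q'
  'n' (pos 13) + 5 = pos 18 = 's'
  'f' (pos 5) + 5 = pos 10 = 'k'
Result: eeqsk

eeqsk


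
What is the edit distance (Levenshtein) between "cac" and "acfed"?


Computing edit distance: "cac" -> "acfed"
DP table:
           a    c    f    e    d
      0    1    2    3    4    5
  c   1    1    1    2    3    4
  a   2    1    2    2    3    4
  c   3    2    1    2    3    4
Edit distance = dp[3][5] = 4

4


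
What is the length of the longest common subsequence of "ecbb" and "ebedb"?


LCS of "ecbb" and "ebedb"
DP table:
           e    b    e    d    b
      0    0    0    0    0    0
  e   0    1    1    1    1    1
  c   0    1    1    1    1    1
  b   0    1    2    2    2    2
  b   0    1    2    2    2    3
LCS length = dp[4][5] = 3

3


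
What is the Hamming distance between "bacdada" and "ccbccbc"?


Comparing "bacdada" and "ccbccbc" position by position:
  Position 0: 'b' vs 'c' => differ
  Position 1: 'a' vs 'c' => differ
  Position 2: 'c' vs 'b' => differ
  Position 3: 'd' vs 'c' => differ
  Position 4: 'a' vs 'c' => differ
  Position 5: 'd' vs 'b' => differ
  Position 6: 'a' vs 'c' => differ
Total differences (Hamming distance): 7

7


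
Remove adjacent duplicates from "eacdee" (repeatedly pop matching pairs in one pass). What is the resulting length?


Input: eacdee
Stack-based adjacent duplicate removal:
  Read 'e': push. Stack: e
  Read 'a': push. Stack: ea
  Read 'c': push. Stack: eac
  Read 'd': push. Stack: eacd
  Read 'e': push. Stack: eacde
  Read 'e': matches stack top 'e' => pop. Stack: eacd
Final stack: "eacd" (length 4)

4


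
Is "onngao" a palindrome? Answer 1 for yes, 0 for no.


Input: onngao
Reversed: oagnno
  Compare pos 0 ('o') with pos 5 ('o'): match
  Compare pos 1 ('n') with pos 4 ('a'): MISMATCH
  Compare pos 2 ('n') with pos 3 ('g'): MISMATCH
Result: not a palindrome

0


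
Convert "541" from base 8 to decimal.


Input: "541" in base 8
Positional expansion:
  Digit '5' (value 5) x 8^2 = 320
  Digit '4' (value 4) x 8^1 = 32
  Digit '1' (value 1) x 8^0 = 1
Sum = 353

353


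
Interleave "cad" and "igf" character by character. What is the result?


Interleaving "cad" and "igf":
  Position 0: 'c' from first, 'i' from second => "ci"
  Position 1: 'a' from first, 'g' from second => "ag"
  Position 2: 'd' from first, 'f' from second => "df"
Result: ciagdf

ciagdf


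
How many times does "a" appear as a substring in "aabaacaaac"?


Searching for "a" in "aabaacaaac"
Scanning each position:
  Position 0: "a" => MATCH
  Position 1: "a" => MATCH
  Position 2: "b" => no
  Position 3: "a" => MATCH
  Position 4: "a" => MATCH
  Position 5: "c" => no
  Position 6: "a" => MATCH
  Position 7: "a" => MATCH
  Position 8: "a" => MATCH
  Position 9: "c" => no
Total occurrences: 7

7


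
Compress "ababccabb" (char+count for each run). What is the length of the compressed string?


Input: ababccabb
Runs:
  'a' x 1 => "a1"
  'b' x 1 => "b1"
  'a' x 1 => "a1"
  'b' x 1 => "b1"
  'c' x 2 => "c2"
  'a' x 1 => "a1"
  'b' x 2 => "b2"
Compressed: "a1b1a1b1c2a1b2"
Compressed length: 14

14


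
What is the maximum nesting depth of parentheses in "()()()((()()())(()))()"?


Input: "()()()((()()())(()))()"
Tracking depth:
  Position 0 '(': depth becomes 1
  Position 1 ')': depth becomes 0
  Position 2 '(': depth becomes 1
  Position 3 ')': depth becomes 0
  Position 4 '(': depth becomes 1
  Position 5 ')': depth becomes 0
  Position 6 '(': depth becomes 1
  Position 7 '(': depth becomes 2
  Position 8 '(': depth becomes 3
  Position 9 ')': depth becomes 2
  Position 10 '(': depth becomes 3
  Position 11 ')': depth becomes 2
  Position 12 '(': depth becomes 3
  Position 13 ')': depth becomes 2
  Position 14 ')': depth becomes 1
  Position 15 '(': depth becomes 2
  Position 16 '(': depth becomes 3
  Position 17 ')': depth becomes 2
  Position 18 ')': depth becomes 1
  Position 19 ')': depth becomes 0
  Position 20 '(': depth becomes 1
  Position 21 ')': depth becomes 0
Maximum depth reached: 3

3


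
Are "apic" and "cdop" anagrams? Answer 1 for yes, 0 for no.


Strings: "apic", "cdop"
Sorted first:  acip
Sorted second: cdop
Differ at position 0: 'a' vs 'c' => not anagrams

0


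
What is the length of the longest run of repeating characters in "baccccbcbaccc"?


Input: "baccccbcbaccc"
Scanning for longest run:
  Position 1 ('a'): new char, reset run to 1
  Position 2 ('c'): new char, reset run to 1
  Position 3 ('c'): continues run of 'c', length=2
  Position 4 ('c'): continues run of 'c', length=3
  Position 5 ('c'): continues run of 'c', length=4
  Position 6 ('b'): new char, reset run to 1
  Position 7 ('c'): new char, reset run to 1
  Position 8 ('b'): new char, reset run to 1
  Position 9 ('a'): new char, reset run to 1
  Position 10 ('c'): new char, reset run to 1
  Position 11 ('c'): continues run of 'c', length=2
  Position 12 ('c'): continues run of 'c', length=3
Longest run: 'c' with length 4

4


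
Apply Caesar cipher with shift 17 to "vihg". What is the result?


Caesar cipher: shift "vihg" by 17
  'v' (pos 21) + 17 = pos 12 = 'm'
  'i' (pos 8) + 17 = pos 25 = 'z'
  'h' (pos 7) + 17 = pos 24 = 'y'
  'g' (pos 6) + 17 = pos 23 = 'x'
Result: mzyx

mzyx


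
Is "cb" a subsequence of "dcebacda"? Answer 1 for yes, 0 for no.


Check if "cb" is a subsequence of "dcebacda"
Greedy scan:
  Position 0 ('d'): no match needed
  Position 1 ('c'): matches sub[0] = 'c'
  Position 2 ('e'): no match needed
  Position 3 ('b'): matches sub[1] = 'b'
  Position 4 ('a'): no match needed
  Position 5 ('c'): no match needed
  Position 6 ('d'): no match needed
  Position 7 ('a'): no match needed
All 2 characters matched => is a subsequence

1


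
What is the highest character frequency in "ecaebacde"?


Input: ecaebacde
Character counts:
  'a': 2
  'b': 1
  'c': 2
  'd': 1
  'e': 3
Maximum frequency: 3

3


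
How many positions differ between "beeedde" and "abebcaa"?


Comparing "beeedde" and "abebcaa" position by position:
  Position 0: 'b' vs 'a' => DIFFER
  Position 1: 'e' vs 'b' => DIFFER
  Position 2: 'e' vs 'e' => same
  Position 3: 'e' vs 'b' => DIFFER
  Position 4: 'd' vs 'c' => DIFFER
  Position 5: 'd' vs 'a' => DIFFER
  Position 6: 'e' vs 'a' => DIFFER
Positions that differ: 6

6


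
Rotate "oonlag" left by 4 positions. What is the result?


Input: "oonlag", rotate left by 4
First 4 characters: "oonl"
Remaining characters: "ag"
Concatenate remaining + first: "ag" + "oonl" = "agoonl"

agoonl


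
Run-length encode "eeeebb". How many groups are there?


Input: eeeebb
Scanning for consecutive runs:
  Group 1: 'e' x 4 (positions 0-3)
  Group 2: 'b' x 2 (positions 4-5)
Total groups: 2

2


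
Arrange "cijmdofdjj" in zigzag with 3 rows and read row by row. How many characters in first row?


Zigzag "cijmdofdjj" into 3 rows:
Placing characters:
  'c' => row 0
  'i' => row 1
  'j' => row 2
  'm' => row 1
  'd' => row 0
  'o' => row 1
  'f' => row 2
  'd' => row 1
  'j' => row 0
  'j' => row 1
Rows:
  Row 0: "cdj"
  Row 1: "imodj"
  Row 2: "jf"
First row length: 3

3


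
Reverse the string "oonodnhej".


Input: oonodnhej
Reading characters right to left:
  Position 8: 'j'
  Position 7: 'e'
  Position 6: 'h'
  Position 5: 'n'
  Position 4: 'd'
  Position 3: 'o'
  Position 2: 'n'
  Position 1: 'o'
  Position 0: 'o'
Reversed: jehndonoo

jehndonoo


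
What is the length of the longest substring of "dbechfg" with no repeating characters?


Input: "dbechfg"
Sliding window (track last position of each char):
  Position 0 ('d'): window [0,0] length 1 -- new best
  Position 1 ('b'): window [0,1] length 2 -- new best
  Position 2 ('e'): window [0,2] length 3 -- new best
  Position 3 ('c'): window [0,3] length 4 -- new best
  Position 4 ('h'): window [0,4] length 5 -- new best
  Position 5 ('f'): window [0,5] length 6 -- new best
  Position 6 ('g'): window [0,6] length 7 -- new best
Longest substring with no repeats: "dbechfg" with length 7

7


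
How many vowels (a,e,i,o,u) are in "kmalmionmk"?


Input: kmalmionmk
Checking each character:
  'k' at position 0: consonant
  'm' at position 1: consonant
  'a' at position 2: vowel (running total: 1)
  'l' at position 3: consonant
  'm' at position 4: consonant
  'i' at position 5: vowel (running total: 2)
  'o' at position 6: vowel (running total: 3)
  'n' at position 7: consonant
  'm' at position 8: consonant
  'k' at position 9: consonant
Total vowels: 3

3


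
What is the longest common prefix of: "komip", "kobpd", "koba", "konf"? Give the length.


Words: komip, kobpd, koba, konf
  Position 0: all 'k' => match
  Position 1: all 'o' => match
  Position 2: ('m', 'b', 'b', 'n') => mismatch, stop
LCP = "ko" (length 2)

2


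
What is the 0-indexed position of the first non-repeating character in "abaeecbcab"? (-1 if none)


Input: abaeecbcab
Character frequencies:
  'a': 3
  'b': 3
  'c': 2
  'e': 2
Scanning left to right for freq == 1:
  Position 0 ('a'): freq=3, skip
  Position 1 ('b'): freq=3, skip
  Position 2 ('a'): freq=3, skip
  Position 3 ('e'): freq=2, skip
  Position 4 ('e'): freq=2, skip
  Position 5 ('c'): freq=2, skip
  Position 6 ('b'): freq=3, skip
  Position 7 ('c'): freq=2, skip
  Position 8 ('a'): freq=3, skip
  Position 9 ('b'): freq=3, skip
  No unique character found => answer = -1

-1


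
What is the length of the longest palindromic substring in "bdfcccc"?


Input: "bdfcccc"
Checking substrings for palindromes:
  [3:7] "cccc" (len 4) => palindrome
  [3:6] "ccc" (len 3) => palindrome
  [4:7] "ccc" (len 3) => palindrome
  [3:5] "cc" (len 2) => palindrome
  [4:6] "cc" (len 2) => palindrome
  [5:7] "cc" (len 2) => palindrome
Longest palindromic substring: "cccc" with length 4

4


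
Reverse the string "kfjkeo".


Input: kfjkeo
Reading characters right to left:
  Position 5: 'o'
  Position 4: 'e'
  Position 3: 'k'
  Position 2: 'j'
  Position 1: 'f'
  Position 0: 'k'
Reversed: oekjfk

oekjfk


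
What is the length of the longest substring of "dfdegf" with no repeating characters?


Input: "dfdegf"
Sliding window (track last position of each char):
  Position 0 ('d'): window [0,0] length 1 -- new best
  Position 1 ('f'): window [0,1] length 2 -- new best
  Position 2 ('d'): repeat (last at 0), move window start to 1
  Position 2 ('d'): window [1,2] length 2
  Position 3 ('e'): window [1,3] length 3 -- new best
  Position 4 ('g'): window [1,4] length 4 -- new best
  Position 5 ('f'): repeat (last at 1), move window start to 2
  Position 5 ('f'): window [2,5] length 4
Longest substring with no repeats: "fdeg" with length 4

4


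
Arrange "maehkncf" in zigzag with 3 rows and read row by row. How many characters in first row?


Zigzag "maehkncf" into 3 rows:
Placing characters:
  'm' => row 0
  'a' => row 1
  'e' => row 2
  'h' => row 1
  'k' => row 0
  'n' => row 1
  'c' => row 2
  'f' => row 1
Rows:
  Row 0: "mk"
  Row 1: "ahnf"
  Row 2: "ec"
First row length: 2

2


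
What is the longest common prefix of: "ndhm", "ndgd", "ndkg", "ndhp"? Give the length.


Words: ndhm, ndgd, ndkg, ndhp
  Position 0: all 'n' => match
  Position 1: all 'd' => match
  Position 2: ('h', 'g', 'k', 'h') => mismatch, stop
LCP = "nd" (length 2)

2


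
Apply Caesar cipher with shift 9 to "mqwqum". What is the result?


Caesar cipher: shift "mqwqum" by 9
  'm' (pos 12) + 9 = pos 21 = 'v'
  'q' (pos 16) + 9 = pos 25 = 'z'
  'w' (pos 22) + 9 = pos 5 = 'f'
  'q' (pos 16) + 9 = pos 25 = 'z'
  'u' (pos 20) + 9 = pos 3 = 'd'
  'm' (pos 12) + 9 = pos 21 = 'v'
Result: vzfzdv

vzfzdv


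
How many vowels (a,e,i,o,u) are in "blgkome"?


Input: blgkome
Checking each character:
  'b' at position 0: consonant
  'l' at position 1: consonant
  'g' at position 2: consonant
  'k' at position 3: consonant
  'o' at position 4: vowel (running total: 1)
  'm' at position 5: consonant
  'e' at position 6: vowel (running total: 2)
Total vowels: 2

2


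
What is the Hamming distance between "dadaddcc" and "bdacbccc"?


Comparing "dadaddcc" and "bdacbccc" position by position:
  Position 0: 'd' vs 'b' => differ
  Position 1: 'a' vs 'd' => differ
  Position 2: 'd' vs 'a' => differ
  Position 3: 'a' vs 'c' => differ
  Position 4: 'd' vs 'b' => differ
  Position 5: 'd' vs 'c' => differ
  Position 6: 'c' vs 'c' => same
  Position 7: 'c' vs 'c' => same
Total differences (Hamming distance): 6

6


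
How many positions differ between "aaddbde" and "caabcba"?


Comparing "aaddbde" and "caabcba" position by position:
  Position 0: 'a' vs 'c' => DIFFER
  Position 1: 'a' vs 'a' => same
  Position 2: 'd' vs 'a' => DIFFER
  Position 3: 'd' vs 'b' => DIFFER
  Position 4: 'b' vs 'c' => DIFFER
  Position 5: 'd' vs 'b' => DIFFER
  Position 6: 'e' vs 'a' => DIFFER
Positions that differ: 6

6


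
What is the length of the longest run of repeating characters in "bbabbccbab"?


Input: "bbabbccbab"
Scanning for longest run:
  Position 1 ('b'): continues run of 'b', length=2
  Position 2 ('a'): new char, reset run to 1
  Position 3 ('b'): new char, reset run to 1
  Position 4 ('b'): continues run of 'b', length=2
  Position 5 ('c'): new char, reset run to 1
  Position 6 ('c'): continues run of 'c', length=2
  Position 7 ('b'): new char, reset run to 1
  Position 8 ('a'): new char, reset run to 1
  Position 9 ('b'): new char, reset run to 1
Longest run: 'b' with length 2

2


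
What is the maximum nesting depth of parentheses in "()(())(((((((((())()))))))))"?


Input: "()(())(((((((((())()))))))))"
Tracking depth:
  Position 0 '(': depth becomes 1
  Position 1 ')': depth becomes 0
  Position 2 '(': depth becomes 1
  Position 3 '(': depth becomes 2
  Position 4 ')': depth becomes 1
  Position 5 ')': depth becomes 0
  Position 6 '(': depth becomes 1
  Position 7 '(': depth becomes 2
  Position 8 '(': depth becomes 3
  Position 9 '(': depth becomes 4
  Position 10 '(': depth becomes 5
  Position 11 '(': depth becomes 6
  Position 12 '(': depth becomes 7
  Position 13 '(': depth becomes 8
  Position 14 '(': depth becomes 9
  Position 15 '(': depth becomes 10
  Position 16 ')': depth becomes 9
  Position 17 ')': depth becomes 8
  Position 18 '(': depth becomes 9
  Position 19 ')': depth becomes 8
  Position 20 ')': depth becomes 7
  Position 21 ')': depth becomes 6
  Position 22 ')': depth becomes 5
  Position 23 ')': depth becomes 4
  Position 24 ')': depth becomes 3
  Position 25 ')': depth becomes 2
  Position 26 ')': depth becomes 1
  Position 27 ')': depth becomes 0
Maximum depth reached: 10

10


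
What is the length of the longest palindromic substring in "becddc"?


Input: "becddc"
Checking substrings for palindromes:
  [2:6] "cddc" (len 4) => palindrome
  [3:5] "dd" (len 2) => palindrome
Longest palindromic substring: "cddc" with length 4

4


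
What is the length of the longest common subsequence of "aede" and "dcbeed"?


LCS of "aede" and "dcbeed"
DP table:
           d    c    b    e    e    d
      0    0    0    0    0    0    0
  a   0    0    0    0    0    0    0
  e   0    0    0    0    1    1    1
  d   0    1    1    1    1    1    2
  e   0    1    1    1    2    2    2
LCS length = dp[4][6] = 2

2


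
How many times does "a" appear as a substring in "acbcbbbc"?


Searching for "a" in "acbcbbbc"
Scanning each position:
  Position 0: "a" => MATCH
  Position 1: "c" => no
  Position 2: "b" => no
  Position 3: "c" => no
  Position 4: "b" => no
  Position 5: "b" => no
  Position 6: "b" => no
  Position 7: "c" => no
Total occurrences: 1

1


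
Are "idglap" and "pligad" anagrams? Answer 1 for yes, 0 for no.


Strings: "idglap", "pligad"
Sorted first:  adgilp
Sorted second: adgilp
Sorted forms match => anagrams

1


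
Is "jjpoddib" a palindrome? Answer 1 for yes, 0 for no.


Input: jjpoddib
Reversed: biddopjj
  Compare pos 0 ('j') with pos 7 ('b'): MISMATCH
  Compare pos 1 ('j') with pos 6 ('i'): MISMATCH
  Compare pos 2 ('p') with pos 5 ('d'): MISMATCH
  Compare pos 3 ('o') with pos 4 ('d'): MISMATCH
Result: not a palindrome

0


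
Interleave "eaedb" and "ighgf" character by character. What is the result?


Interleaving "eaedb" and "ighgf":
  Position 0: 'e' from first, 'i' from second => "ei"
  Position 1: 'a' from first, 'g' from second => "ag"
  Position 2: 'e' from first, 'h' from second => "eh"
  Position 3: 'd' from first, 'g' from second => "dg"
  Position 4: 'b' from first, 'f' from second => "bf"
Result: eiagehdgbf

eiagehdgbf


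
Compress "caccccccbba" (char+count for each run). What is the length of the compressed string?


Input: caccccccbba
Runs:
  'c' x 1 => "c1"
  'a' x 1 => "a1"
  'c' x 6 => "c6"
  'b' x 2 => "b2"
  'a' x 1 => "a1"
Compressed: "c1a1c6b2a1"
Compressed length: 10

10


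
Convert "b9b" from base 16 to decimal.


Input: "b9b" in base 16
Positional expansion:
  Digit 'b' (value 11) x 16^2 = 2816
  Digit '9' (value 9) x 16^1 = 144
  Digit 'b' (value 11) x 16^0 = 11
Sum = 2971

2971


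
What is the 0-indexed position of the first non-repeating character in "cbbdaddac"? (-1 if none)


Input: cbbdaddac
Character frequencies:
  'a': 2
  'b': 2
  'c': 2
  'd': 3
Scanning left to right for freq == 1:
  Position 0 ('c'): freq=2, skip
  Position 1 ('b'): freq=2, skip
  Position 2 ('b'): freq=2, skip
  Position 3 ('d'): freq=3, skip
  Position 4 ('a'): freq=2, skip
  Position 5 ('d'): freq=3, skip
  Position 6 ('d'): freq=3, skip
  Position 7 ('a'): freq=2, skip
  Position 8 ('c'): freq=2, skip
  No unique character found => answer = -1

-1


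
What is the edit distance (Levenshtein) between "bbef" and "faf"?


Computing edit distance: "bbef" -> "faf"
DP table:
           f    a    f
      0    1    2    3
  b   1    1    2    3
  b   2    2    2    3
  e   3    3    3    3
  f   4    3    4    3
Edit distance = dp[4][3] = 3

3


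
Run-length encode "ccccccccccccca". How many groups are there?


Input: ccccccccccccca
Scanning for consecutive runs:
  Group 1: 'c' x 13 (positions 0-12)
  Group 2: 'a' x 1 (positions 13-13)
Total groups: 2

2


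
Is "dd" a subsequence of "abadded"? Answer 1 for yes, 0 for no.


Check if "dd" is a subsequence of "abadded"
Greedy scan:
  Position 0 ('a'): no match needed
  Position 1 ('b'): no match needed
  Position 2 ('a'): no match needed
  Position 3 ('d'): matches sub[0] = 'd'
  Position 4 ('d'): matches sub[1] = 'd'
  Position 5 ('e'): no match needed
  Position 6 ('d'): no match needed
All 2 characters matched => is a subsequence

1


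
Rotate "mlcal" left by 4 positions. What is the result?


Input: "mlcal", rotate left by 4
First 4 characters: "mlca"
Remaining characters: "l"
Concatenate remaining + first: "l" + "mlca" = "lmlca"

lmlca


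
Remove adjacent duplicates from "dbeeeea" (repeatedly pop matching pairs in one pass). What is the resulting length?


Input: dbeeeea
Stack-based adjacent duplicate removal:
  Read 'd': push. Stack: d
  Read 'b': push. Stack: db
  Read 'e': push. Stack: dbe
  Read 'e': matches stack top 'e' => pop. Stack: db
  Read 'e': push. Stack: dbe
  Read 'e': matches stack top 'e' => pop. Stack: db
  Read 'a': push. Stack: dba
Final stack: "dba" (length 3)

3


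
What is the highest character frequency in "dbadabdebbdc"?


Input: dbadabdebbdc
Character counts:
  'a': 2
  'b': 4
  'c': 1
  'd': 4
  'e': 1
Maximum frequency: 4

4


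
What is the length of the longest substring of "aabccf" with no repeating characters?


Input: "aabccf"
Sliding window (track last position of each char):
  Position 0 ('a'): window [0,0] length 1 -- new best
  Position 1 ('a'): repeat (last at 0), move window start to 1
  Position 1 ('a'): window [1,1] length 1
  Position 2 ('b'): window [1,2] length 2 -- new best
  Position 3 ('c'): window [1,3] length 3 -- new best
  Position 4 ('c'): repeat (last at 3), move window start to 4
  Position 4 ('c'): window [4,4] length 1
  Position 5 ('f'): window [4,5] length 2
Longest substring with no repeats: "abc" with length 3

3


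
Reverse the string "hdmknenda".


Input: hdmknenda
Reading characters right to left:
  Position 8: 'a'
  Position 7: 'd'
  Position 6: 'n'
  Position 5: 'e'
  Position 4: 'n'
  Position 3: 'k'
  Position 2: 'm'
  Position 1: 'd'
  Position 0: 'h'
Reversed: adnenkmdh

adnenkmdh


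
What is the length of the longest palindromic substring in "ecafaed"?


Input: "ecafaed"
Checking substrings for palindromes:
  [2:5] "afa" (len 3) => palindrome
Longest palindromic substring: "afa" with length 3

3


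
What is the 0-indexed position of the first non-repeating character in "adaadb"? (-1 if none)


Input: adaadb
Character frequencies:
  'a': 3
  'b': 1
  'd': 2
Scanning left to right for freq == 1:
  Position 0 ('a'): freq=3, skip
  Position 1 ('d'): freq=2, skip
  Position 2 ('a'): freq=3, skip
  Position 3 ('a'): freq=3, skip
  Position 4 ('d'): freq=2, skip
  Position 5 ('b'): unique! => answer = 5

5


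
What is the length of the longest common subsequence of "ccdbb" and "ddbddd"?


LCS of "ccdbb" and "ddbddd"
DP table:
           d    d    b    d    d    d
      0    0    0    0    0    0    0
  c   0    0    0    0    0    0    0
  c   0    0    0    0    0    0    0
  d   0    1    1    1    1    1    1
  b   0    1    1    2    2    2    2
  b   0    1    1    2    2    2    2
LCS length = dp[5][6] = 2

2


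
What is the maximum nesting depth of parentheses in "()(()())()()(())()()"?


Input: "()(()())()()(())()()"
Tracking depth:
  Position 0 '(': depth becomes 1
  Position 1 ')': depth becomes 0
  Position 2 '(': depth becomes 1
  Position 3 '(': depth becomes 2
  Position 4 ')': depth becomes 1
  Position 5 '(': depth becomes 2
  Position 6 ')': depth becomes 1
  Position 7 ')': depth becomes 0
  Position 8 '(': depth becomes 1
  Position 9 ')': depth becomes 0
  Position 10 '(': depth becomes 1
  Position 11 ')': depth becomes 0
  Position 12 '(': depth becomes 1
  Position 13 '(': depth becomes 2
  Position 14 ')': depth becomes 1
  Position 15 ')': depth becomes 0
  Position 16 '(': depth becomes 1
  Position 17 ')': depth becomes 0
  Position 18 '(': depth becomes 1
  Position 19 ')': depth becomes 0
Maximum depth reached: 2

2


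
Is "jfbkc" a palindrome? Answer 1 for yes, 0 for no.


Input: jfbkc
Reversed: ckbfj
  Compare pos 0 ('j') with pos 4 ('c'): MISMATCH
  Compare pos 1 ('f') with pos 3 ('k'): MISMATCH
Result: not a palindrome

0


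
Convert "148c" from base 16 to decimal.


Input: "148c" in base 16
Positional expansion:
  Digit '1' (value 1) x 16^3 = 4096
  Digit '4' (value 4) x 16^2 = 1024
  Digit '8' (value 8) x 16^1 = 128
  Digit 'c' (value 12) x 16^0 = 12
Sum = 5260

5260


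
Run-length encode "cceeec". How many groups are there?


Input: cceeec
Scanning for consecutive runs:
  Group 1: 'c' x 2 (positions 0-1)
  Group 2: 'e' x 3 (positions 2-4)
  Group 3: 'c' x 1 (positions 5-5)
Total groups: 3

3


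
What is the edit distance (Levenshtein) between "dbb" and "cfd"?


Computing edit distance: "dbb" -> "cfd"
DP table:
           c    f    d
      0    1    2    3
  d   1    1    2    2
  b   2    2    2    3
  b   3    3    3    3
Edit distance = dp[3][3] = 3

3


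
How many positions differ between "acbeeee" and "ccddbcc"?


Comparing "acbeeee" and "ccddbcc" position by position:
  Position 0: 'a' vs 'c' => DIFFER
  Position 1: 'c' vs 'c' => same
  Position 2: 'b' vs 'd' => DIFFER
  Position 3: 'e' vs 'd' => DIFFER
  Position 4: 'e' vs 'b' => DIFFER
  Position 5: 'e' vs 'c' => DIFFER
  Position 6: 'e' vs 'c' => DIFFER
Positions that differ: 6

6


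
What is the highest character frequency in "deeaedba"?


Input: deeaedba
Character counts:
  'a': 2
  'b': 1
  'd': 2
  'e': 3
Maximum frequency: 3

3


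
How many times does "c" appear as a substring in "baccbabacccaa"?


Searching for "c" in "baccbabacccaa"
Scanning each position:
  Position 0: "b" => no
  Position 1: "a" => no
  Position 2: "c" => MATCH
  Position 3: "c" => MATCH
  Position 4: "b" => no
  Position 5: "a" => no
  Position 6: "b" => no
  Position 7: "a" => no
  Position 8: "c" => MATCH
  Position 9: "c" => MATCH
  Position 10: "c" => MATCH
  Position 11: "a" => no
  Position 12: "a" => no
Total occurrences: 5

5


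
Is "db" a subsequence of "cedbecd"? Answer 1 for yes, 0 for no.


Check if "db" is a subsequence of "cedbecd"
Greedy scan:
  Position 0 ('c'): no match needed
  Position 1 ('e'): no match needed
  Position 2 ('d'): matches sub[0] = 'd'
  Position 3 ('b'): matches sub[1] = 'b'
  Position 4 ('e'): no match needed
  Position 5 ('c'): no match needed
  Position 6 ('d'): no match needed
All 2 characters matched => is a subsequence

1


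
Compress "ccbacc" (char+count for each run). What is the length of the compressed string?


Input: ccbacc
Runs:
  'c' x 2 => "c2"
  'b' x 1 => "b1"
  'a' x 1 => "a1"
  'c' x 2 => "c2"
Compressed: "c2b1a1c2"
Compressed length: 8

8


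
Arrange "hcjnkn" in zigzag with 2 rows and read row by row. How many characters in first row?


Zigzag "hcjnkn" into 2 rows:
Placing characters:
  'h' => row 0
  'c' => row 1
  'j' => row 0
  'n' => row 1
  'k' => row 0
  'n' => row 1
Rows:
  Row 0: "hjk"
  Row 1: "cnn"
First row length: 3

3


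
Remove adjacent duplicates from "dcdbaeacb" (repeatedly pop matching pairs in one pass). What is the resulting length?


Input: dcdbaeacb
Stack-based adjacent duplicate removal:
  Read 'd': push. Stack: d
  Read 'c': push. Stack: dc
  Read 'd': push. Stack: dcd
  Read 'b': push. Stack: dcdb
  Read 'a': push. Stack: dcdba
  Read 'e': push. Stack: dcdbae
  Read 'a': push. Stack: dcdbaea
  Read 'c': push. Stack: dcdbaeac
  Read 'b': push. Stack: dcdbaeacb
Final stack: "dcdbaeacb" (length 9)

9


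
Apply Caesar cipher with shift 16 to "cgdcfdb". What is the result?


Caesar cipher: shift "cgdcfdb" by 16
  'c' (pos 2) + 16 = pos 18 = 's'
  'g' (pos 6) + 16 = pos 22 = 'w'
  'd' (pos 3) + 16 = pos 19 = 't'
  'c' (pos 2) + 16 = pos 18 = 's'
  'f' (pos 5) + 16 = pos 21 = 'v'
  'd' (pos 3) + 16 = pos 19 = 't'
  'b' (pos 1) + 16 = pos 17 = 'r'
Result: swtsvtr

swtsvtr


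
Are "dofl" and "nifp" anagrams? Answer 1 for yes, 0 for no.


Strings: "dofl", "nifp"
Sorted first:  dflo
Sorted second: finp
Differ at position 0: 'd' vs 'f' => not anagrams

0


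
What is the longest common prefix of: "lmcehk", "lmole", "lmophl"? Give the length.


Words: lmcehk, lmole, lmophl
  Position 0: all 'l' => match
  Position 1: all 'm' => match
  Position 2: ('c', 'o', 'o') => mismatch, stop
LCP = "lm" (length 2)

2


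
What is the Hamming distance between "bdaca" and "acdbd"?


Comparing "bdaca" and "acdbd" position by position:
  Position 0: 'b' vs 'a' => differ
  Position 1: 'd' vs 'c' => differ
  Position 2: 'a' vs 'd' => differ
  Position 3: 'c' vs 'b' => differ
  Position 4: 'a' vs 'd' => differ
Total differences (Hamming distance): 5

5


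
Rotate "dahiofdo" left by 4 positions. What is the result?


Input: "dahiofdo", rotate left by 4
First 4 characters: "dahi"
Remaining characters: "ofdo"
Concatenate remaining + first: "ofdo" + "dahi" = "ofdodahi"

ofdodahi


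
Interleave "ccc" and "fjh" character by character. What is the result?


Interleaving "ccc" and "fjh":
  Position 0: 'c' from first, 'f' from second => "cf"
  Position 1: 'c' from first, 'j' from second => "cj"
  Position 2: 'c' from first, 'h' from second => "ch"
Result: cfcjch

cfcjch


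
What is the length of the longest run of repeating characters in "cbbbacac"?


Input: "cbbbacac"
Scanning for longest run:
  Position 1 ('b'): new char, reset run to 1
  Position 2 ('b'): continues run of 'b', length=2
  Position 3 ('b'): continues run of 'b', length=3
  Position 4 ('a'): new char, reset run to 1
  Position 5 ('c'): new char, reset run to 1
  Position 6 ('a'): new char, reset run to 1
  Position 7 ('c'): new char, reset run to 1
Longest run: 'b' with length 3

3


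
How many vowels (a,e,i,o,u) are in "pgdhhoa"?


Input: pgdhhoa
Checking each character:
  'p' at position 0: consonant
  'g' at position 1: consonant
  'd' at position 2: consonant
  'h' at position 3: consonant
  'h' at position 4: consonant
  'o' at position 5: vowel (running total: 1)
  'a' at position 6: vowel (running total: 2)
Total vowels: 2

2


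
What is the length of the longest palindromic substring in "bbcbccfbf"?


Input: "bbcbccfbf"
Checking substrings for palindromes:
  [1:4] "bcb" (len 3) => palindrome
  [2:5] "cbc" (len 3) => palindrome
  [6:9] "fbf" (len 3) => palindrome
  [0:2] "bb" (len 2) => palindrome
  [4:6] "cc" (len 2) => palindrome
Longest palindromic substring: "bcb" with length 3

3


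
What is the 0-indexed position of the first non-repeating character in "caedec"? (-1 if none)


Input: caedec
Character frequencies:
  'a': 1
  'c': 2
  'd': 1
  'e': 2
Scanning left to right for freq == 1:
  Position 0 ('c'): freq=2, skip
  Position 1 ('a'): unique! => answer = 1

1


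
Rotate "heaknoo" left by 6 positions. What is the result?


Input: "heaknoo", rotate left by 6
First 6 characters: "heakno"
Remaining characters: "o"
Concatenate remaining + first: "o" + "heakno" = "oheakno"

oheakno


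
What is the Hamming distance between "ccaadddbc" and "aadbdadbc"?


Comparing "ccaadddbc" and "aadbdadbc" position by position:
  Position 0: 'c' vs 'a' => differ
  Position 1: 'c' vs 'a' => differ
  Position 2: 'a' vs 'd' => differ
  Position 3: 'a' vs 'b' => differ
  Position 4: 'd' vs 'd' => same
  Position 5: 'd' vs 'a' => differ
  Position 6: 'd' vs 'd' => same
  Position 7: 'b' vs 'b' => same
  Position 8: 'c' vs 'c' => same
Total differences (Hamming distance): 5

5


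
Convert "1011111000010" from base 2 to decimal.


Input: "1011111000010" in base 2
Positional expansion:
  Digit '1' (value 1) x 2^12 = 4096
  Digit '0' (value 0) x 2^11 = 0
  Digit '1' (value 1) x 2^10 = 1024
  Digit '1' (value 1) x 2^9 = 512
  Digit '1' (value 1) x 2^8 = 256
  Digit '1' (value 1) x 2^7 = 128
  Digit '1' (value 1) x 2^6 = 64
  Digit '0' (value 0) x 2^5 = 0
  Digit '0' (value 0) x 2^4 = 0
  Digit '0' (value 0) x 2^3 = 0
  Digit '0' (value 0) x 2^2 = 0
  Digit '1' (value 1) x 2^1 = 2
  Digit '0' (value 0) x 2^0 = 0
Sum = 6082

6082


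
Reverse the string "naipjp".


Input: naipjp
Reading characters right to left:
  Position 5: 'p'
  Position 4: 'j'
  Position 3: 'p'
  Position 2: 'i'
  Position 1: 'a'
  Position 0: 'n'
Reversed: pjpian

pjpian


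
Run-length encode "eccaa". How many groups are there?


Input: eccaa
Scanning for consecutive runs:
  Group 1: 'e' x 1 (positions 0-0)
  Group 2: 'c' x 2 (positions 1-2)
  Group 3: 'a' x 2 (positions 3-4)
Total groups: 3

3


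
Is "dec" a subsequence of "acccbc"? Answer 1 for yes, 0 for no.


Check if "dec" is a subsequence of "acccbc"
Greedy scan:
  Position 0 ('a'): no match needed
  Position 1 ('c'): no match needed
  Position 2 ('c'): no match needed
  Position 3 ('c'): no match needed
  Position 4 ('b'): no match needed
  Position 5 ('c'): no match needed
Only matched 0/3 characters => not a subsequence

0


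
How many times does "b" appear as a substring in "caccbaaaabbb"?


Searching for "b" in "caccbaaaabbb"
Scanning each position:
  Position 0: "c" => no
  Position 1: "a" => no
  Position 2: "c" => no
  Position 3: "c" => no
  Position 4: "b" => MATCH
  Position 5: "a" => no
  Position 6: "a" => no
  Position 7: "a" => no
  Position 8: "a" => no
  Position 9: "b" => MATCH
  Position 10: "b" => MATCH
  Position 11: "b" => MATCH
Total occurrences: 4

4


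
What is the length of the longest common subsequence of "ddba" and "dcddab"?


LCS of "ddba" and "dcddab"
DP table:
           d    c    d    d    a    b
      0    0    0    0    0    0    0
  d   0    1    1    1    1    1    1
  d   0    1    1    2    2    2    2
  b   0    1    1    2    2    2    3
  a   0    1    1    2    2    3    3
LCS length = dp[4][6] = 3

3


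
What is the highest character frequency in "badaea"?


Input: badaea
Character counts:
  'a': 3
  'b': 1
  'd': 1
  'e': 1
Maximum frequency: 3

3


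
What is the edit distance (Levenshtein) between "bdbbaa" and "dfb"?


Computing edit distance: "bdbbaa" -> "dfb"
DP table:
           d    f    b
      0    1    2    3
  b   1    1    2    2
  d   2    1    2    3
  b   3    2    2    2
  b   4    3    3    2
  a   5    4    4    3
  a   6    5    5    4
Edit distance = dp[6][3] = 4

4


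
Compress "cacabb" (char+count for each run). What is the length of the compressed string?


Input: cacabb
Runs:
  'c' x 1 => "c1"
  'a' x 1 => "a1"
  'c' x 1 => "c1"
  'a' x 1 => "a1"
  'b' x 2 => "b2"
Compressed: "c1a1c1a1b2"
Compressed length: 10

10


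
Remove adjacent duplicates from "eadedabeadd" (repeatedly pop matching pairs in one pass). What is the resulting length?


Input: eadedabeadd
Stack-based adjacent duplicate removal:
  Read 'e': push. Stack: e
  Read 'a': push. Stack: ea
  Read 'd': push. Stack: ead
  Read 'e': push. Stack: eade
  Read 'd': push. Stack: eaded
  Read 'a': push. Stack: eadeda
  Read 'b': push. Stack: eadedab
  Read 'e': push. Stack: eadedabe
  Read 'a': push. Stack: eadedabea
  Read 'd': push. Stack: eadedabead
  Read 'd': matches stack top 'd' => pop. Stack: eadedabea
Final stack: "eadedabea" (length 9)

9


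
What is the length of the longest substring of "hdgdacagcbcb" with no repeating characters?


Input: "hdgdacagcbcb"
Sliding window (track last position of each char):
  Position 0 ('h'): window [0,0] length 1 -- new best
  Position 1 ('d'): window [0,1] length 2 -- new best
  Position 2 ('g'): window [0,2] length 3 -- new best
  Position 3 ('d'): repeat (last at 1), move window start to 2
  Position 3 ('d'): window [2,3] length 2
  Position 4 ('a'): window [2,4] length 3
  Position 5 ('c'): window [2,5] length 4 -- new best
  Position 6 ('a'): repeat (last at 4), move window start to 5
  Position 6 ('a'): window [5,6] length 2
  Position 7 ('g'): window [5,7] length 3
  Position 8 ('c'): repeat (last at 5), move window start to 6
  Position 8 ('c'): window [6,8] length 3
  Position 9 ('b'): window [6,9] length 4
  Position 10 ('c'): repeat (last at 8), move window start to 9
  Position 10 ('c'): window [9,10] length 2
  Position 11 ('b'): repeat (last at 9), move window start to 10
  Position 11 ('b'): window [10,11] length 2
Longest substring with no repeats: "gdac" with length 4

4


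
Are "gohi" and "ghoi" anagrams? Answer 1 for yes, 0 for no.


Strings: "gohi", "ghoi"
Sorted first:  ghio
Sorted second: ghio
Sorted forms match => anagrams

1


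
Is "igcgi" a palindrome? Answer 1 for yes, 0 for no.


Input: igcgi
Reversed: igcgi
  Compare pos 0 ('i') with pos 4 ('i'): match
  Compare pos 1 ('g') with pos 3 ('g'): match
Result: palindrome

1


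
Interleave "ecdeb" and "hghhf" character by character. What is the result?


Interleaving "ecdeb" and "hghhf":
  Position 0: 'e' from first, 'h' from second => "eh"
  Position 1: 'c' from first, 'g' from second => "cg"
  Position 2: 'd' from first, 'h' from second => "dh"
  Position 3: 'e' from first, 'h' from second => "eh"
  Position 4: 'b' from first, 'f' from second => "bf"
Result: ehcgdhehbf

ehcgdhehbf
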